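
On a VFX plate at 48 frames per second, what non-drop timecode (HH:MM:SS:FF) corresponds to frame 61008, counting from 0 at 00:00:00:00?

00:21:11:00

61008 ÷ 48 = 1271 full seconds, remainder 0 frames.
1271 s = 0 h 21 min 11 s.
Timecode: 00:21:11:00.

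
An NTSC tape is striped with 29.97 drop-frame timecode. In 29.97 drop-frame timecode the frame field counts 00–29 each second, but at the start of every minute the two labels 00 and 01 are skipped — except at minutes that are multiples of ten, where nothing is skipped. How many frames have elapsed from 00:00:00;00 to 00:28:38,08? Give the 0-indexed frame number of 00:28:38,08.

As if non-drop at 30 labels/s: (0 × 3600 + 28 × 60 + 38) × 30 + 8 = 51548.
Minute boundaries passed: 28; those not divisible by 10: 28 − 2 = 26; dropped labels = 2 × 26 = 52.
Actual frame index = 51548 − 52 = 51496.

51496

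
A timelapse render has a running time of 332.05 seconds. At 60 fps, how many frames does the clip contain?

19923 frames

Frames = 332.05 × 60 = 19923.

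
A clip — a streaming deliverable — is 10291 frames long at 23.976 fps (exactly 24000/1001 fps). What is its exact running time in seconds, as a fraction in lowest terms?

Running time = 10291 ÷ (24000/1001) = 10291 × 1001/24000 = 10301291/24000 s.

10301291/24000 seconds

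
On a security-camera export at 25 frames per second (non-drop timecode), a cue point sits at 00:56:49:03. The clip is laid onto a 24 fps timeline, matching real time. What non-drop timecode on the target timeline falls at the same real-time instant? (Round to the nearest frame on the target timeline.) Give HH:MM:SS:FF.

00:56:49:03

Source frame index: (0×3600 + 56×60 + 49) × 25 + 3 = 85228.
Real time: 85228 / (25) = 85228/25 s.
Target frame: (85228/25) × (24) = 2045472/25 ≈ 81818.880 → 81819.
At 24 labels/s: frame 81819 → 00:56:49:03.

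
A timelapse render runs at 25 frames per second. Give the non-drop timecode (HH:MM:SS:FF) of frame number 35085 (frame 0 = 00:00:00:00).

00:23:23:10

35085 ÷ 25 = 1403 full seconds, remainder 10 frames.
1403 s = 0 h 23 min 23 s.
Timecode: 00:23:23:10.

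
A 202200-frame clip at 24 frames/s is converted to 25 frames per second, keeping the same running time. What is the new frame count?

210625 frames

Target frames = source frames × (target rate / source rate) = 202200 × (25)/(24) = 202200 × 25/24 = 210625.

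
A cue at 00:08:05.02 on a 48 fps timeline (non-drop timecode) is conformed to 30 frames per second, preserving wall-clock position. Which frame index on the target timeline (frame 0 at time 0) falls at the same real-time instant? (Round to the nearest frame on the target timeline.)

frame 14551

Source frame index: (0×3600 + 8×60 + 5) × 48 + 2 = 23282.
Real time: 23282 / (48) = 11641/24 s.
Target frame: (11641/24) × (30) = 58205/4 ≈ 14551.250 → 14551.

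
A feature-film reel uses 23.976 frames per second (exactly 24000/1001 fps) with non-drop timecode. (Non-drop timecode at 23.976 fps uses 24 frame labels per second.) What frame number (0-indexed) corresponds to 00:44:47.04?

Total seconds to the label: (0 × 3600 + 44 × 60 + 47) = 2687.
Frame index = 2687 × 24 + 4 = 64492.

frame 64492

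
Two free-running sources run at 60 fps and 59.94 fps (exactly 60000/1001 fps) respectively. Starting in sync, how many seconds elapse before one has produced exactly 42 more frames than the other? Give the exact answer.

700.7 seconds

The gap grows by |60000/1001 − 60| = 60/1001 frames per second.
Time for a 42-frame gap: 42 ÷ (60/1001) = 700.7 s.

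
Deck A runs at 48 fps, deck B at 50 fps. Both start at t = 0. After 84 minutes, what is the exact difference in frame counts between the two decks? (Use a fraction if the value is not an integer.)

10080 frames

84 min = 5040 s.
A emits 48 × 5040 = 241920 frames; B emits 50 × 5040 = 252000.
Difference = 10080 frames; B is ahead of A.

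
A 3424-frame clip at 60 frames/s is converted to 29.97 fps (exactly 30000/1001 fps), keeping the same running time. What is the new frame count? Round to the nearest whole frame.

1710 frames

Frames at target rate = 3424 × (30000/1001) / (60) = 1712000/1001 ≈ 1710.290.
Nearest whole frame: 1710.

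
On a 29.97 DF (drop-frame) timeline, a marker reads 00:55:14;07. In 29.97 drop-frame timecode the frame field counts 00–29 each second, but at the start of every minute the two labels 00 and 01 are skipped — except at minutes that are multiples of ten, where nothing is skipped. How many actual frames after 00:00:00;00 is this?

As if non-drop at 30 labels/s: (0 × 3600 + 55 × 60 + 14) × 30 + 7 = 99427.
Minute boundaries passed: 55; those not divisible by 10: 55 − 5 = 50; dropped labels = 2 × 50 = 100.
Actual frame index = 99427 − 100 = 99327.

99327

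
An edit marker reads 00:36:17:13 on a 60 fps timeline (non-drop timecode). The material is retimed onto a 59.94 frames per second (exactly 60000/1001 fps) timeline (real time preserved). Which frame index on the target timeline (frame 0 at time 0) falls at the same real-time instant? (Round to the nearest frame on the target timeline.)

Source frame index: (0×3600 + 36×60 + 17) × 60 + 13 = 130633.
Real time: 130633 / (60) = 130633/60 s.
Target frame: (130633/60) × (60000/1001) = 130633000/1001 ≈ 130502.498 → 130502.

frame 130502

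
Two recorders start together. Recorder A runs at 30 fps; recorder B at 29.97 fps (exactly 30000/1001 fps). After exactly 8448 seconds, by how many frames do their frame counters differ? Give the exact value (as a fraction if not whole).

A emits 30 × 8448 = 253440 frames; B emits 30000/1001 × 8448 = 23040000/91.
Difference = 23040/91 frames (≈ 253.1868); B is behind A.

23040/91 frames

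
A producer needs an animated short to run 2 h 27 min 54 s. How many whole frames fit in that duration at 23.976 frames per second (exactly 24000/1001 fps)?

212763 frames

2 h 27 min 54 s = 8874 s.
Frames = 8874 × 24000/1001 = 212976000/1001 ≈ 212763.2368.
Complete frames: 212763.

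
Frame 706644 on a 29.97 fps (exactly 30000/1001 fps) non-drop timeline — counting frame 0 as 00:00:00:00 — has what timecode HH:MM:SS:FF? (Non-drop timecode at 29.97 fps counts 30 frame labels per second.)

706644 ÷ 30 = 23554 full seconds, remainder 24 frames.
23554 s = 6 h 32 min 34 s.
Timecode: 06:32:34:24.

06:32:34:24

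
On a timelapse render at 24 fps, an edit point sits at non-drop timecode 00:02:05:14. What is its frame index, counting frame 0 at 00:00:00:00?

Total seconds to the label: (0 × 3600 + 2 × 60 + 5) = 125.
Frame index = 125 × 24 + 14 = 3014.

3014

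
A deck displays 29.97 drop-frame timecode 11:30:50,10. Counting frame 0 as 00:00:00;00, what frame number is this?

1242268

Complete 10-minute blocks: 69, each 17982 frames → 1240758.
Remaining 0 whole minutes in the current block: 0 frames.
Within the current minute: 50 × 30 + 10 = 1510. Total = 1240758 + 0 + 1510 = 1242268.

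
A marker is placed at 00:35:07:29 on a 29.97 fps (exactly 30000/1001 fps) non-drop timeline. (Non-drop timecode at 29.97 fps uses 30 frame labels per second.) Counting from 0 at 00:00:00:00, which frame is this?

63239

Total seconds to the label: (0 × 3600 + 35 × 60 + 7) = 2107.
Frame index = 2107 × 30 + 29 = 63239.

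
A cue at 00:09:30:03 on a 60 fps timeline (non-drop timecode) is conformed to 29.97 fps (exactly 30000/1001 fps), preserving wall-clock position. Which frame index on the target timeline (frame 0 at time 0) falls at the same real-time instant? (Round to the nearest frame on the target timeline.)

frame 17084

Source frame index: (0×3600 + 9×60 + 30) × 60 + 3 = 34203.
Real time: 34203 / (60) = 11401/20 s.
Target frame: (11401/20) × (30000/1001) = 1315500/77 ≈ 17084.416 → 17084.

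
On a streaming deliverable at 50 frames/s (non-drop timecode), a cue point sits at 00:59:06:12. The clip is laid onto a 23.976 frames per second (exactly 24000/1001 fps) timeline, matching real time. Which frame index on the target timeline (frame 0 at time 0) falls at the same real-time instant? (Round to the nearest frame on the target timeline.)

Source frame index: (0×3600 + 59×60 + 6) × 50 + 12 = 177312.
Real time: 177312 / (50) = 88656/25 s.
Target frame: (88656/25) × (24000/1001) = 85109760/1001 ≈ 85024.735 → 85025.

frame 85025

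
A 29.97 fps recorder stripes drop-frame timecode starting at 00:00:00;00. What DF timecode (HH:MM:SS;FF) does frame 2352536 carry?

Ten DF minutes hold 17982 frames, so frame 2352536 lies in block 130 (frames 2337660–2355641) with 14876 frames into that block.
The block's first minute is 1800 frames and the rest 1798 each; 14876 frames reaches minute 8, so 130 × 18 + 8 × 2 = 2356 labels have been skipped so far.
Adding those back, label number 2352536 + 2356 = 2354892 at 30 labels/s is 78496 s + 12 f = 21 h 48 min 16 s frame 12, i.e. 21:48:16;12.

21:48:16;12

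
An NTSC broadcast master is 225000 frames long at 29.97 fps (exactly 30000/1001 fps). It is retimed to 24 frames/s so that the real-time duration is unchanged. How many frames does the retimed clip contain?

Target frames = source frames × (target rate / source rate) = 225000 × (24)/(30000/1001) = 225000 × 1001/1250 = 180180.

180180 frames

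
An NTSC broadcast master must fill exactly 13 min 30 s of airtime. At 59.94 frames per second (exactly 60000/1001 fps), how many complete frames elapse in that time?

13 min 30 s = 810 s.
Frames = 810 × 60000/1001 = 48600000/1001 ≈ 48551.4486.
Complete frames: 48551.

48551 frames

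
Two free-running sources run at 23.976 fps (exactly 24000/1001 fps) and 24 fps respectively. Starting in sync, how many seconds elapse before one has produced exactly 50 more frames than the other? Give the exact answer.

25025/12 seconds

The gap grows by |24 − 24000/1001| = 24/1001 frames per second.
Time for a 50-frame gap: 50 ÷ (24/1001) = 25025/12 s.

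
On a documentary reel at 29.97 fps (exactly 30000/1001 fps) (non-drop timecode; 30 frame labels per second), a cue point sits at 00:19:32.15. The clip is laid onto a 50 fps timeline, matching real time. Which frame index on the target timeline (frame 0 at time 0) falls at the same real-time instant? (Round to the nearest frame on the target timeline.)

Source frame index: (0×3600 + 19×60 + 32) × 30 + 15 = 35175.
Real time: 35175 / (30000/1001) = 469469/400 s.
Target frame: (469469/400) × (50) = 469469/8 ≈ 58683.625 → 58684.

frame 58684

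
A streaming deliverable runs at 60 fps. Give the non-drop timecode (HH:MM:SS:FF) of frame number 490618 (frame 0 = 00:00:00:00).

02:16:16:58

490618 ÷ 60 = 8176 full seconds, remainder 58 frames.
8176 s = 2 h 16 min 16 s.
Timecode: 02:16:16:58.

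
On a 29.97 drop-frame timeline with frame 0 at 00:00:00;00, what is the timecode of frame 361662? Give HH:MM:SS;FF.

Each 10-minute DF block holds 10 × 60 × 30 − 9 × 2 = 17982 frames. 361662 ÷ 17982 → 20 full blocks, remainder 2022.
Within the partial block the first minute is 1800 frames and each further minute 1798, so 1 further minute boundary passed. Total skipped labels = 18 × 20 + 2 × 1 = 362.
Non-drop label index = 361662 + 362 = 362024; at 30 labels/s that is 03:21:07:14, i.e. DF 03:21:07;14.

03:21:07;14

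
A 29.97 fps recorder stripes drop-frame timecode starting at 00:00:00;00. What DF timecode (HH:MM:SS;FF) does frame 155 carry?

00:00:05;05

Ten DF minutes hold 17982 frames, so frame 155 lies in block 0 (frames 0–17981) with 155 frames into that block.
The block's first minute is 1800 frames and the rest 1798 each; 155 frames reaches minute 0, so 0 × 18 + 0 × 2 = 0 labels have been skipped so far.
Adding those back, label number 155 + 0 = 155 at 30 labels/s is 5 s + 5 f = 0 h 0 min 5 s frame 5, i.e. 00:00:05;05.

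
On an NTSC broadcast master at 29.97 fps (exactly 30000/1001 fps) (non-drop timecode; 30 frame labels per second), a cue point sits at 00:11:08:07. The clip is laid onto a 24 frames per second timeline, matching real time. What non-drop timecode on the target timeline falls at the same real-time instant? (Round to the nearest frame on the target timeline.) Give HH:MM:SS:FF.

00:11:08:22

Source frame index: (0×3600 + 11×60 + 8) × 30 + 7 = 20047.
Real time: 20047 / (30000/1001) = 20067047/30000 s.
Target frame: (20067047/30000) × (24) = 20067047/1250 ≈ 16053.638 → 16054.
At 24 labels/s: frame 16054 → 00:11:08:22.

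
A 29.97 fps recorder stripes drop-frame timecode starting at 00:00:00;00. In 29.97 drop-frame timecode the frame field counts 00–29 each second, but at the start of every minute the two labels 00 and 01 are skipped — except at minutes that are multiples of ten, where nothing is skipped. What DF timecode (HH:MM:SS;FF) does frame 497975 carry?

Ten DF minutes hold 17982 frames, so frame 497975 lies in block 27 (frames 485514–503495) with 12461 frames into that block.
The block's first minute is 1800 frames and the rest 1798 each; 12461 frames reaches minute 6, so 27 × 18 + 6 × 2 = 498 labels have been skipped so far.
Adding those back, label number 497975 + 498 = 498473 at 30 labels/s is 16615 s + 23 f = 4 h 36 min 55 s frame 23, i.e. 04:36:55;23.

04:36:55;23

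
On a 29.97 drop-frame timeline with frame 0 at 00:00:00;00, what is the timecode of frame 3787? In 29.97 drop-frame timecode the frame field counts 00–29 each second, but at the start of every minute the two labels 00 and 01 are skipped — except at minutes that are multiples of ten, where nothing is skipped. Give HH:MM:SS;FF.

Ten DF minutes hold 17982 frames, so frame 3787 lies in block 0 (frames 0–17981) with 3787 frames into that block.
The block's first minute is 1800 frames and the rest 1798 each; 3787 frames reaches minute 2, so 0 × 18 + 2 × 2 = 4 labels have been skipped so far.
Adding those back, label number 3787 + 4 = 3791 at 30 labels/s is 126 s + 11 f = 0 h 2 min 6 s frame 11, i.e. 00:02:06;11.

00:02:06;11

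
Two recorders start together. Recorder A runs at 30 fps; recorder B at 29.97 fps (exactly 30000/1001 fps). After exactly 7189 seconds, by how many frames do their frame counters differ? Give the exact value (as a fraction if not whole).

A emits 30 × 7189 = 215670 frames; B emits 30000/1001 × 7189 = 2370000/11.
Difference = 2370/11 frames (≈ 215.4545); B is behind A.

2370/11 frames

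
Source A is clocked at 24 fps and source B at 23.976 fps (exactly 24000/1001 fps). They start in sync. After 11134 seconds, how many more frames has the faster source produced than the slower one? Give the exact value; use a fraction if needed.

267216/1001 frames

A emits 24 × 11134 = 267216 frames; B emits 24000/1001 × 11134 = 267216000/1001.
Difference = 267216/1001 frames (≈ 266.9491); B is behind A.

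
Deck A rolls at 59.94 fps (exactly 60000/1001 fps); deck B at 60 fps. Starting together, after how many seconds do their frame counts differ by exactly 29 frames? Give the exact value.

The gap grows by |60 − 60000/1001| = 60/1001 frames per second.
Time for a 29-frame gap: 29 ÷ (60/1001) = 29029/60 s.

29029/60 seconds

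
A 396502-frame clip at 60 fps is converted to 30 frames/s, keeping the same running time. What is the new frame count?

Target frames = source frames × (target rate / source rate) = 396502 × (30)/(60) = 396502 × 1/2 = 198251.

198251 frames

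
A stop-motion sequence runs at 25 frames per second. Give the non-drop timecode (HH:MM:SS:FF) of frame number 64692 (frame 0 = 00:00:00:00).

64692 ÷ 25 = 2587 full seconds, remainder 17 frames.
2587 s = 0 h 43 min 7 s.
Timecode: 00:43:07:17.

00:43:07:17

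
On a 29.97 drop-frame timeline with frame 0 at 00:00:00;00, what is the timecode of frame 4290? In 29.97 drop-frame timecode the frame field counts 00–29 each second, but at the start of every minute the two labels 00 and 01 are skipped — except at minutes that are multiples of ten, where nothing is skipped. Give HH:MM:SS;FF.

00:02:23;04

Each 10-minute DF block holds 10 × 60 × 30 − 9 × 2 = 17982 frames. 4290 ÷ 17982 → 0 full blocks, remainder 4290.
Within the partial block the first minute is 1800 frames and each further minute 1798, so 2 further minute boundaries passed. Total skipped labels = 18 × 0 + 2 × 2 = 4.
Non-drop label index = 4290 + 4 = 4294; at 30 labels/s that is 00:02:23:04, i.e. DF 00:02:23;04.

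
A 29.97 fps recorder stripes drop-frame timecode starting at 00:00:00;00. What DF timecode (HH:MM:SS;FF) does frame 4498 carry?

00:02:30;02

Each 10-minute DF block holds 10 × 60 × 30 − 9 × 2 = 17982 frames. 4498 ÷ 17982 → 0 full blocks, remainder 4498.
Within the partial block the first minute is 1800 frames and each further minute 1798, so 2 further minute boundaries passed. Total skipped labels = 18 × 0 + 2 × 2 = 4.
Non-drop label index = 4498 + 4 = 4502; at 30 labels/s that is 00:02:30:02, i.e. DF 00:02:30;02.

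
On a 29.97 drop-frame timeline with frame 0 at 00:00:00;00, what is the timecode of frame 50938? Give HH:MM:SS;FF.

Each 10-minute DF block holds 10 × 60 × 30 − 9 × 2 = 17982 frames. 50938 ÷ 17982 → 2 full blocks, remainder 14974.
Within the partial block the first minute is 1800 frames and each further minute 1798, so 8 further minute boundaries passed. Total skipped labels = 18 × 2 + 2 × 8 = 52.
Non-drop label index = 50938 + 52 = 50990; at 30 labels/s that is 00:28:19:20, i.e. DF 00:28:19;20.

00:28:19;20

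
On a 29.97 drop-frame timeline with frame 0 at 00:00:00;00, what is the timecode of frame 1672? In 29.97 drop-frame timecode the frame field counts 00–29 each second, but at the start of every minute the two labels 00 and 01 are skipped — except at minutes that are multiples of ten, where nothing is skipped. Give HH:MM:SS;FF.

00:00:55;22

Ten DF minutes hold 17982 frames, so frame 1672 lies in block 0 (frames 0–17981) with 1672 frames into that block.
The block's first minute is 1800 frames and the rest 1798 each; 1672 frames reaches minute 0, so 0 × 18 + 0 × 2 = 0 labels have been skipped so far.
Adding those back, label number 1672 + 0 = 1672 at 30 labels/s is 55 s + 22 f = 0 h 0 min 55 s frame 22, i.e. 00:00:55;22.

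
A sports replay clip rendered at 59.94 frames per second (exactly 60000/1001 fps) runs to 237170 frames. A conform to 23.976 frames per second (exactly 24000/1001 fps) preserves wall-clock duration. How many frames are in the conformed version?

Target frames = source frames × (target rate / source rate) = 237170 × (24000/1001)/(60000/1001) = 237170 × 2/5 = 94868.

94868 frames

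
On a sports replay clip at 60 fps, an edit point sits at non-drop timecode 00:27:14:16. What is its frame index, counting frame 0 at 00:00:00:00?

98056

Total seconds to the label: (0 × 3600 + 27 × 60 + 14) = 1634.
Frame index = 1634 × 60 + 16 = 98056.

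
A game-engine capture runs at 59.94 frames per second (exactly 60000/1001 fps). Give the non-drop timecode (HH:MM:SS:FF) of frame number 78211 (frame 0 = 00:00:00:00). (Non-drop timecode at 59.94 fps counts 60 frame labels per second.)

78211 ÷ 60 = 1303 full seconds, remainder 31 frames.
1303 s = 0 h 21 min 43 s.
Timecode: 00:21:43:31.

00:21:43:31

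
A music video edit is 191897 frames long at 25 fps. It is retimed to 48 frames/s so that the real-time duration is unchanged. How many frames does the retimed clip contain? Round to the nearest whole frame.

368442 frames

Frames at target rate = 191897 × (48) / (25) = 9211056/25 ≈ 368442.240.
Nearest whole frame: 368442.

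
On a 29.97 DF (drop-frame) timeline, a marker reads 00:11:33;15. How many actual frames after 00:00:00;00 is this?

As if non-drop at 30 labels/s: (0 × 3600 + 11 × 60 + 33) × 30 + 15 = 20805.
Minute boundaries passed: 11; those not divisible by 10: 11 − 1 = 10; dropped labels = 2 × 10 = 20.
Actual frame index = 20805 − 20 = 20785.

20785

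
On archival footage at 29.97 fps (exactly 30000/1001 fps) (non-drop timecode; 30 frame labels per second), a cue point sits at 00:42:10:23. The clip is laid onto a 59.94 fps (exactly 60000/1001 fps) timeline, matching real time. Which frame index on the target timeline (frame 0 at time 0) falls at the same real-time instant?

Source frame index: (0×3600 + 42×60 + 10) × 30 + 23 = 75923.
Real time: 75923 / (30000/1001) = 75998923/30000 s.
Target frame: (75998923/30000) × (60000/1001) = 151846.

frame 151846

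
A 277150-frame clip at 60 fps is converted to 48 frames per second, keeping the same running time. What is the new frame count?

Frames at target rate = 277150 × (48) / (60) = 221720.

221720 frames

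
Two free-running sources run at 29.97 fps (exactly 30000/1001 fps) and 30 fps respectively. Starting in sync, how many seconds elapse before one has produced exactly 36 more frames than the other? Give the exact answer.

1201.2 seconds

The gap grows by |30 − 30000/1001| = 30/1001 frames per second.
Time for a 36-frame gap: 36 ÷ (30/1001) = 1201.2 s.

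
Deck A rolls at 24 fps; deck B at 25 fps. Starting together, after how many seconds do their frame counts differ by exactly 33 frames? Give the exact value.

The gap grows by |25 − 24| = 1 frame per second.
Time for a 33-frame gap: 33 ÷ (1) = 33 s.

33 seconds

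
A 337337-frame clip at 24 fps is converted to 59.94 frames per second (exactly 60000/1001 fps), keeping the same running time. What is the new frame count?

Target frames = source frames × (target rate / source rate) = 337337 × (60000/1001)/(24) = 337337 × 2500/1001 = 842500.

842500 frames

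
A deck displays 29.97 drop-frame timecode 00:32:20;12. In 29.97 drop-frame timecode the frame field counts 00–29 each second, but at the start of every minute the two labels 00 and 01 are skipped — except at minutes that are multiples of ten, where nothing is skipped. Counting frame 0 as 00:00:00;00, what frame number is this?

Complete 10-minute blocks: 3, each 17982 frames → 53946.
Remaining 2 whole minutes in the current block: 1800 + 1 × 1798 = 3598 frames.
Within the current minute: 20 × 30 + 12 − 2 = 610 (labels ;00/;01 skipped at this minute). Total = 53946 + 3598 + 610 = 58154.

58154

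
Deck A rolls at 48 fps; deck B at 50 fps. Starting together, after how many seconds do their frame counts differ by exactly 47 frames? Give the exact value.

23.5 seconds

The gap grows by |50 − 48| = 2 frames per second.
Time for a 47-frame gap: 47 ÷ (2) = 23.5 s.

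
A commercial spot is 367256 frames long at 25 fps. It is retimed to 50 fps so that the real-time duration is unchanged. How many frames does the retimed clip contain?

Target frames = source frames × (target rate / source rate) = 367256 × (50)/(25) = 367256 × 2 = 734512.

734512 frames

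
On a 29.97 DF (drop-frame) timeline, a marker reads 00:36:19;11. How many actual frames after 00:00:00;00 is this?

65315

As if non-drop at 30 labels/s: (0 × 3600 + 36 × 60 + 19) × 30 + 11 = 65381.
Minute boundaries passed: 36; those not divisible by 10: 36 − 3 = 33; dropped labels = 2 × 33 = 66.
Actual frame index = 65381 − 66 = 65315.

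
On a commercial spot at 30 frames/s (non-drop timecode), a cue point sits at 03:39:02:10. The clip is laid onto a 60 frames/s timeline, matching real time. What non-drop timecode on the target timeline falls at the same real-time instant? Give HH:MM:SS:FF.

03:39:02:20

Source frame index: (3×3600 + 39×60 + 2) × 30 + 10 = 394270.
Real time: 394270 / (30) = 39427/3 s.
Target frame: (39427/3) × (60) = 788540.
At 60 labels/s: frame 788540 → 03:39:02:20.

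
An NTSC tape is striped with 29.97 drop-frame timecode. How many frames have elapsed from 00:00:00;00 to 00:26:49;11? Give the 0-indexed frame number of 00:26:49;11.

Complete 10-minute blocks: 2, each 17982 frames → 35964.
Remaining 6 whole minutes in the current block: 1800 + 5 × 1798 = 10790 frames.
Within the current minute: 49 × 30 + 11 − 2 = 1479 (labels ;00/;01 skipped at this minute). Total = 35964 + 10790 + 1479 = 48233.

48233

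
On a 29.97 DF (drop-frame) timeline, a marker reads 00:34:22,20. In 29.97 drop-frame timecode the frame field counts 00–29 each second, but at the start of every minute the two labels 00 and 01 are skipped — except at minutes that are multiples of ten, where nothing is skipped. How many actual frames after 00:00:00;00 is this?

Complete 10-minute blocks: 3, each 17982 frames → 53946.
Remaining 4 whole minutes in the current block: 1800 + 3 × 1798 = 7194 frames.
Within the current minute: 22 × 30 + 20 − 2 = 678 (labels ;00/;01 skipped at this minute). Total = 53946 + 7194 + 678 = 61818.

61818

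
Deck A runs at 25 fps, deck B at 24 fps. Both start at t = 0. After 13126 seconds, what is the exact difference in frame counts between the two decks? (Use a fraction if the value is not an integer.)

A emits 25 × 13126 = 328150 frames; B emits 24 × 13126 = 315024.
Difference = 13126 frames; B is behind A.

13126 frames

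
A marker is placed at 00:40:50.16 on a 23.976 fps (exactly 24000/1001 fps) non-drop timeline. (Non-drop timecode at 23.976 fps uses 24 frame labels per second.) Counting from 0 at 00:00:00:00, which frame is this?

58816

Total seconds to the label: (0 × 3600 + 40 × 60 + 50) = 2450.
Frame index = 2450 × 24 + 16 = 58816.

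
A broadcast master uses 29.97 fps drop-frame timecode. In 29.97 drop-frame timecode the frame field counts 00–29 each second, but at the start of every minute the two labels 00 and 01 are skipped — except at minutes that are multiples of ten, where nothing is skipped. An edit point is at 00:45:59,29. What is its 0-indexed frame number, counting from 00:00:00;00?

Complete 10-minute blocks: 4, each 17982 frames → 71928.
Remaining 5 whole minutes in the current block: 1800 + 4 × 1798 = 8992 frames.
Within the current minute: 59 × 30 + 29 − 2 = 1797 (labels ;00/;01 skipped at this minute). Total = 71928 + 8992 + 1797 = 82717.

82717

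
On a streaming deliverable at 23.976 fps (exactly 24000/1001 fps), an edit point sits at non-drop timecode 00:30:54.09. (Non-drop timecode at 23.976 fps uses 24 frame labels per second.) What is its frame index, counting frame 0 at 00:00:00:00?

Total seconds to the label: (0 × 3600 + 30 × 60 + 54) = 1854.
Frame index = 1854 × 24 + 9 = 44505.

44505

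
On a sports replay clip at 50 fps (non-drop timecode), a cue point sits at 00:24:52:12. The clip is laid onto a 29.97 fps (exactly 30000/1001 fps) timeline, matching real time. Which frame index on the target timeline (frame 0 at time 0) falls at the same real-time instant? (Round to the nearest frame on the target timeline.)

frame 44722

Source frame index: (0×3600 + 24×60 + 52) × 50 + 12 = 74612.
Real time: 74612 / (50) = 37306/25 s.
Target frame: (37306/25) × (30000/1001) = 44767200/1001 ≈ 44722.478 → 44722.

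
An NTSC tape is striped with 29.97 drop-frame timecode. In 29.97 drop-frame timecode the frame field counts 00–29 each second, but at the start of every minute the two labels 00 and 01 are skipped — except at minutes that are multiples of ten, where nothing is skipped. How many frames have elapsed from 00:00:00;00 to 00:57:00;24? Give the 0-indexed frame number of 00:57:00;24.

102520

As if non-drop at 30 labels/s: (0 × 3600 + 57 × 60 + 0) × 30 + 24 = 102624.
Minute boundaries passed: 57; those not divisible by 10: 57 − 5 = 52; dropped labels = 2 × 52 = 104.
Actual frame index = 102624 − 104 = 102520.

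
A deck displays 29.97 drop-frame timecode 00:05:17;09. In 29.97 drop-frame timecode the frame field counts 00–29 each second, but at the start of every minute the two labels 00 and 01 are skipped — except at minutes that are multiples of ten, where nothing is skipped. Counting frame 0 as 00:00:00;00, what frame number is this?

Complete 10-minute blocks: 0, each 17982 frames → 0.
Remaining 5 whole minutes in the current block: 1800 + 4 × 1798 = 8992 frames.
Within the current minute: 17 × 30 + 9 − 2 = 517 (labels ;00/;01 skipped at this minute). Total = 0 + 8992 + 517 = 9509.

9509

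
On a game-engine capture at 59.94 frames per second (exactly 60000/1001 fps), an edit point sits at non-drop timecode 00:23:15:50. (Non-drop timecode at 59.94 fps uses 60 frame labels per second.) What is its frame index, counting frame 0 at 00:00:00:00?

frame 83750

Total seconds to the label: (0 × 3600 + 23 × 60 + 15) = 1395.
Frame index = 1395 × 60 + 50 = 83750.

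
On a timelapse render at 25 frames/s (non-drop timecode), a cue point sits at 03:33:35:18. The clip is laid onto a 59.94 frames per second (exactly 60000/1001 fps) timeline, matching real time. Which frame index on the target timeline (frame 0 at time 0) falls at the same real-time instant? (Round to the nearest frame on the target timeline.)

frame 768175

Source frame index: (3×3600 + 33×60 + 35) × 25 + 18 = 320393.
Real time: 320393 / (25) = 320393/25 s.
Target frame: (320393/25) × (60000/1001) = 768943200/1001 ≈ 768175.025 → 768175.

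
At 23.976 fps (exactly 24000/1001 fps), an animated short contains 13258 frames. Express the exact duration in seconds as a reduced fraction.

6635629/12000 seconds

Running time = 13258 ÷ (24000/1001) = 13258 × 1001/24000 = 6635629/12000 s.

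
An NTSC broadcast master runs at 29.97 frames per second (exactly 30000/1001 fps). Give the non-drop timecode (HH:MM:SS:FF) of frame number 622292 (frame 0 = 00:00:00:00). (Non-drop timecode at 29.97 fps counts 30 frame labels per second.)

05:45:43:02

622292 ÷ 30 = 20743 full seconds, remainder 2 frames.
20743 s = 5 h 45 min 43 s.
Timecode: 05:45:43:02.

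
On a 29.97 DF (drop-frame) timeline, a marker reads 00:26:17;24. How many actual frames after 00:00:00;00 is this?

As if non-drop at 30 labels/s: (0 × 3600 + 26 × 60 + 17) × 30 + 24 = 47334.
Minute boundaries passed: 26; those not divisible by 10: 26 − 2 = 24; dropped labels = 2 × 24 = 48.
Actual frame index = 47334 − 48 = 47286.

47286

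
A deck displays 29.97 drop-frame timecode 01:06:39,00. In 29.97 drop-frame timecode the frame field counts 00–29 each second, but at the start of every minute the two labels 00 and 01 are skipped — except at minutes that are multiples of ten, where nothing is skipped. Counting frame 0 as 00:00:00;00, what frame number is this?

119850

As if non-drop at 30 labels/s: (1 × 3600 + 6 × 60 + 39) × 30 + 0 = 119970.
Minute boundaries passed: 66; those not divisible by 10: 66 − 6 = 60; dropped labels = 2 × 60 = 120.
Actual frame index = 119970 − 120 = 119850.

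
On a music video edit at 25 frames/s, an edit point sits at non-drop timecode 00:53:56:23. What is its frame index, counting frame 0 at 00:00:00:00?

Total seconds to the label: (0 × 3600 + 53 × 60 + 56) = 3236.
Frame index = 3236 × 25 + 23 = 80923.

frame 80923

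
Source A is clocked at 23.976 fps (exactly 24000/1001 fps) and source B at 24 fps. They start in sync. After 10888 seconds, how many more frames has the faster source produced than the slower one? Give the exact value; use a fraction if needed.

A emits 24000/1001 × 10888 = 261312000/1001 frames; B emits 24 × 10888 = 261312.
Difference = 261312/1001 frames (≈ 261.0509); B is ahead of A.

261312/1001 frames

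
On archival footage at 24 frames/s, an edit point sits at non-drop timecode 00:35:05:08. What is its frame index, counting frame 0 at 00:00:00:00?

50528

Total seconds to the label: (0 × 3600 + 35 × 60 + 5) = 2105.
Frame index = 2105 × 24 + 8 = 50528.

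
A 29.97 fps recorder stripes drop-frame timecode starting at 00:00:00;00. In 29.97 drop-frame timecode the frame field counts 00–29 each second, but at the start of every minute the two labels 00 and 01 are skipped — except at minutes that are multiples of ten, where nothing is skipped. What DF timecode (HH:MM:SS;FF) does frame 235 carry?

00:00:07;25

Ten DF minutes hold 17982 frames, so frame 235 lies in block 0 (frames 0–17981) with 235 frames into that block.
The block's first minute is 1800 frames and the rest 1798 each; 235 frames reaches minute 0, so 0 × 18 + 0 × 2 = 0 labels have been skipped so far.
Adding those back, label number 235 + 0 = 235 at 30 labels/s is 7 s + 25 f = 0 h 0 min 7 s frame 25, i.e. 00:00:07;25.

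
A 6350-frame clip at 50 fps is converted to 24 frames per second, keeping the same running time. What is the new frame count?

Target frames = source frames × (target rate / source rate) = 6350 × (24)/(50) = 6350 × 12/25 = 3048.

3048 frames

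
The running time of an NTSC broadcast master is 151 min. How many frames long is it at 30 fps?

271800 frames

151 min = 9060 s.
Frames = 9060 × 30 = 271800.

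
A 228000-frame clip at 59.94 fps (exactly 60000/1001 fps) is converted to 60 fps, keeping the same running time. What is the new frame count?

228228 frames

Target frames = source frames × (target rate / source rate) = 228000 × (60)/(60000/1001) = 228000 × 1001/1000 = 228228.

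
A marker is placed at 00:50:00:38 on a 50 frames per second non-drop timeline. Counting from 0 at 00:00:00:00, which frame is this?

150038

Total seconds to the label: (0 × 3600 + 50 × 60 + 0) = 3000.
Frame index = 3000 × 50 + 38 = 150038.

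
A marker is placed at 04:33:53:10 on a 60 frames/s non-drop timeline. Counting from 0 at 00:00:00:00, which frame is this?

985990

Total seconds to the label: (4 × 3600 + 33 × 60 + 53) = 16433.
Frame index = 16433 × 60 + 10 = 985990.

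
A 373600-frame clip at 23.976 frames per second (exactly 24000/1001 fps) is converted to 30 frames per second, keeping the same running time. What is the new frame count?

467467 frames

Target frames = source frames × (target rate / source rate) = 373600 × (30)/(24000/1001) = 373600 × 1001/800 = 467467.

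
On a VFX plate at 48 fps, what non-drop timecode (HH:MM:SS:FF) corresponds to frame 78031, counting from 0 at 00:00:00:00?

78031 ÷ 48 = 1625 full seconds, remainder 31 frames.
1625 s = 0 h 27 min 5 s.
Timecode: 00:27:05:31.

00:27:05:31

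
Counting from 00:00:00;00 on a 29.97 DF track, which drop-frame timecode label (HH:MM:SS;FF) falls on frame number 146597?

01:21:31;13

Each 10-minute DF block holds 10 × 60 × 30 − 9 × 2 = 17982 frames. 146597 ÷ 17982 → 8 full blocks, remainder 2741.
Within the partial block the first minute is 1800 frames and each further minute 1798, so 1 further minute boundary passed. Total skipped labels = 18 × 8 + 2 × 1 = 146.
Non-drop label index = 146597 + 146 = 146743; at 30 labels/s that is 01:21:31:13, i.e. DF 01:21:31;13.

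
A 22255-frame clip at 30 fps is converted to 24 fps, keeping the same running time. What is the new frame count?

17804 frames

Target frames = source frames × (target rate / source rate) = 22255 × (24)/(30) = 22255 × 4/5 = 17804.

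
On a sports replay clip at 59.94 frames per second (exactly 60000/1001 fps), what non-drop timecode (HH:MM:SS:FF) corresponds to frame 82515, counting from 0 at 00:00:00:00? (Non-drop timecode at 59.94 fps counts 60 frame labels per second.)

82515 ÷ 60 = 1375 full seconds, remainder 15 frames.
1375 s = 0 h 22 min 55 s.
Timecode: 00:22:55:15.

00:22:55:15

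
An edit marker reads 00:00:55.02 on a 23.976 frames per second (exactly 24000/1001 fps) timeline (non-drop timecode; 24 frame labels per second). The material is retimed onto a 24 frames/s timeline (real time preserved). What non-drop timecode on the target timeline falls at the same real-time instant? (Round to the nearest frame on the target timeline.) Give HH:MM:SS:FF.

Source frame index: (0×3600 + 0×60 + 55) × 24 + 2 = 1322.
Real time: 1322 / (24000/1001) = 661661/12000 s.
Target frame: (661661/12000) × (24) = 661661/500 ≈ 1323.322 → 1323.
At 24 labels/s: frame 1323 → 00:00:55:03.

00:00:55:03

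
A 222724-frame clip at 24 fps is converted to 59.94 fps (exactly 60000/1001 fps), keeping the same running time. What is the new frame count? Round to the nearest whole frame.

556254 frames

Frames at target rate = 222724 × (60000/1001) / (24) = 556810000/1001 ≈ 556253.746.
Nearest whole frame: 556254.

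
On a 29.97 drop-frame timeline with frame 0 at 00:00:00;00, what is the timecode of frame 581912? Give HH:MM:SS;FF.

05:23:36;14

Ten DF minutes hold 17982 frames, so frame 581912 lies in block 32 (frames 575424–593405) with 6488 frames into that block.
The block's first minute is 1800 frames and the rest 1798 each; 6488 frames reaches minute 3, so 32 × 18 + 3 × 2 = 582 labels have been skipped so far.
Adding those back, label number 581912 + 582 = 582494 at 30 labels/s is 19416 s + 14 f = 5 h 23 min 36 s frame 14, i.e. 05:23:36;14.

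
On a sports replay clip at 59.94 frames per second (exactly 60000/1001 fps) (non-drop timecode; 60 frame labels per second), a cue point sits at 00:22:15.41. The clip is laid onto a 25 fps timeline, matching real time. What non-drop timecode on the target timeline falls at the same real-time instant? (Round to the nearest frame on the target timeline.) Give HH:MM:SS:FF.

Source frame index: (0×3600 + 22×60 + 15) × 60 + 41 = 80141.
Real time: 80141 / (60000/1001) = 80221141/60000 s.
Target frame: (80221141/60000) × (25) = 80221141/2400 ≈ 33425.475 → 33425.
At 25 labels/s: frame 33425 → 00:22:17:00.

00:22:17:00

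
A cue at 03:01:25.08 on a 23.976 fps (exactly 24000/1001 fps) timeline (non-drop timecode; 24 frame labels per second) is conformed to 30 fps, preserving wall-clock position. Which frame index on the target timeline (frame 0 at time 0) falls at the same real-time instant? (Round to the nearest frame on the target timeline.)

frame 326887

Source frame index: (3×3600 + 1×60 + 25) × 24 + 8 = 261248.
Real time: 261248 / (24000/1001) = 4086082/375 s.
Target frame: (4086082/375) × (30) = 8172164/25 ≈ 326886.560 → 326887.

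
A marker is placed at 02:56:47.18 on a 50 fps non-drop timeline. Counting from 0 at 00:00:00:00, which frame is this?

Total seconds to the label: (2 × 3600 + 56 × 60 + 47) = 10607.
Frame index = 10607 × 50 + 18 = 530368.

frame 530368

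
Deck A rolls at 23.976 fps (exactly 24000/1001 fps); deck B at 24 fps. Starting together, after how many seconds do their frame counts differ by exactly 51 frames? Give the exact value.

2127.125 seconds

The gap grows by |24 − 24000/1001| = 24/1001 frames per second.
Time for a 51-frame gap: 51 ÷ (24/1001) = 2127.125 s.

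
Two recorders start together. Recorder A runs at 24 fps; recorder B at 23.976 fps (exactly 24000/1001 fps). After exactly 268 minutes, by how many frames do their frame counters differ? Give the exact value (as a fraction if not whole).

385920/1001 frames

268 min = 16080 s.
A emits 24 × 16080 = 385920 frames; B emits 24000/1001 × 16080 = 385920000/1001.
Difference = 385920/1001 frames (≈ 385.5345); B is behind A.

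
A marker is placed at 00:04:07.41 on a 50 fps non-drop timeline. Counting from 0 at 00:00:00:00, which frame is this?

frame 12391

Total seconds to the label: (0 × 3600 + 4 × 60 + 7) = 247.
Frame index = 247 × 50 + 41 = 12391.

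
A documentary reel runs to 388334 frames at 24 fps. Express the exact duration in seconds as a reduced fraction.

Running time = 388334 ÷ (24) = 388334 × 1/24 = 194167/12 s.

194167/12 seconds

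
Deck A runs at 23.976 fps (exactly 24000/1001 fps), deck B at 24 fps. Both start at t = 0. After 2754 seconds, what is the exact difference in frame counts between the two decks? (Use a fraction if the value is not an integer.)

A emits 24000/1001 × 2754 = 66096000/1001 frames; B emits 24 × 2754 = 66096.
Difference = 66096/1001 frames (≈ 66.0300); B is ahead of A.

66096/1001 frames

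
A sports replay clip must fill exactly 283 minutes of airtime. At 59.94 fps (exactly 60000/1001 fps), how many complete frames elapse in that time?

1017782 frames

283 min = 16980 s.
Frames = 16980 × 60000/1001 = 1018800000/1001 ≈ 1017782.2178.
Complete frames: 1017782.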